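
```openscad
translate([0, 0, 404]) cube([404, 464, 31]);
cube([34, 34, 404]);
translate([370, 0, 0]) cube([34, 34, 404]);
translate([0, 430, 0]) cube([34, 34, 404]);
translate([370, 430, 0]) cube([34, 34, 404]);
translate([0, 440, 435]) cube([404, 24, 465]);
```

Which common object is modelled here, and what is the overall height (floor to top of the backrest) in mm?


A chair. The overall height is 900 mm.

A slab on four corner posts with a tall panel at the back — a chair. The seat slab sits at z = 404 with thickness 31, and the 465 mm backrest starts at the seat top, so the overall height is 404 + 31 + 465 = 900 mm.


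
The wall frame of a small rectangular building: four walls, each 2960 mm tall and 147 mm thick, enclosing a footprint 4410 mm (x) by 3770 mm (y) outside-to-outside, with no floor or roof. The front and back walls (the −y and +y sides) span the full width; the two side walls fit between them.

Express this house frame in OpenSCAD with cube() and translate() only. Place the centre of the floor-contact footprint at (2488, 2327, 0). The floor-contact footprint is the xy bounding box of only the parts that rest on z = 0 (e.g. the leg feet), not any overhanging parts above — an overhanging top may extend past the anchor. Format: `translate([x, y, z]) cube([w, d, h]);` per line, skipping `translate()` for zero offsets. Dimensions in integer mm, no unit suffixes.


translate([283, 442, 0]) cube([4410, 147, 2960]);
translate([283, 4065, 0]) cube([4410, 147, 2960]);
translate([283, 589, 0]) cube([147, 3476, 2960]);
translate([4546, 589, 0]) cube([147, 3476, 2960]);


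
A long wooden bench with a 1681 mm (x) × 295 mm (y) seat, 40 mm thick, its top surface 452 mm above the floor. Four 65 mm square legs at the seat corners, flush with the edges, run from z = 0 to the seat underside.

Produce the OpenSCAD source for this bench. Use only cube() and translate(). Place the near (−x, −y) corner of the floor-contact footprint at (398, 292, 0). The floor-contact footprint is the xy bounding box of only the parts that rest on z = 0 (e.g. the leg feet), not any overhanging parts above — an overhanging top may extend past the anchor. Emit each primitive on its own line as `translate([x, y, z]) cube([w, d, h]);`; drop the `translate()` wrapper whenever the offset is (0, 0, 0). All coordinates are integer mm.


// leg_h = 452 − 40 = 412
translate([398, 292, 412]) cube([1681, 295, 40]);
translate([398, 292, 0]) cube([65, 65, 412]);
translate([398, 522, 0]) cube([65, 65, 412]);
translate([2014, 292, 0]) cube([65, 65, 412]);
translate([2014, 522, 0]) cube([65, 65, 412]);


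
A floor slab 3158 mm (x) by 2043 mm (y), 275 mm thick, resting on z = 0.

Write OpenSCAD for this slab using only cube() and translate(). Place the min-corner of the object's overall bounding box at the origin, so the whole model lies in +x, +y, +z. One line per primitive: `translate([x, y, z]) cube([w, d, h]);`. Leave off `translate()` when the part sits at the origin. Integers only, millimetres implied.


cube([3158, 2043, 275]);


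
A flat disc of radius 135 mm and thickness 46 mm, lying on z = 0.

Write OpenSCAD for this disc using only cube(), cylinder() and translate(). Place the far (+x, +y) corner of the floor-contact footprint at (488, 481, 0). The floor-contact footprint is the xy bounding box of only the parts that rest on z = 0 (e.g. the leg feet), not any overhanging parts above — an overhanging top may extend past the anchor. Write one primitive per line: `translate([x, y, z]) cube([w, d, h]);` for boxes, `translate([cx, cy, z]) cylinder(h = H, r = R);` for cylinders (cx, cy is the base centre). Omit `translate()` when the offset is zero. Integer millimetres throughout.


translate([353, 346, 0]) cylinder(h = 46, r = 135);


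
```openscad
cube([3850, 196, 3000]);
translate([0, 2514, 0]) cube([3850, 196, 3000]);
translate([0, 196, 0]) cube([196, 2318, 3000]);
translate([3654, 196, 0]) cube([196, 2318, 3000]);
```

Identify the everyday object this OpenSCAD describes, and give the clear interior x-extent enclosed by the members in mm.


A house (or room) frame. The interior width is 3458 mm.

Four 3000 mm walls enclosing a rectangle with no floor or roof — a room or house frame. Outside width is 3850 mm and wall thickness is 196 mm, so the interior width is 3850 − 2 × 196 = 3458 mm.


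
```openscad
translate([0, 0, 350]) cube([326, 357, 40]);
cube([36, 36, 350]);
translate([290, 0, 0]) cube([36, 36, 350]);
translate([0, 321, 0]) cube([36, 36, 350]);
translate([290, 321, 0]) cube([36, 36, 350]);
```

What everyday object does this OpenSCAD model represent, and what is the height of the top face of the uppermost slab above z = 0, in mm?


A stool. The seat height is 390 mm.

A 326×357×40 slab at z = 350 on four corner posts — a stool. The seat top is 350 + 40 = 390 mm.


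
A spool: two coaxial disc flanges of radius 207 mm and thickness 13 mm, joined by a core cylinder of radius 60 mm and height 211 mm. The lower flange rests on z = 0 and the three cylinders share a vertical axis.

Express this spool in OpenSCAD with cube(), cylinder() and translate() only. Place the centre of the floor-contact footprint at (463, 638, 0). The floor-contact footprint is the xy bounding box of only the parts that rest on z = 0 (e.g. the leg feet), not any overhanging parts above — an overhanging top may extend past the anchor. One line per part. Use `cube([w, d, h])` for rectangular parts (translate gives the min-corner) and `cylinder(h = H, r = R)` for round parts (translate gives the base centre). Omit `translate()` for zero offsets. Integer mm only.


translate([463, 638, 0]) cylinder(h = 13, r = 207);
translate([463, 638, 13]) cylinder(h = 211, r = 60);
translate([463, 638, 224]) cylinder(h = 13, r = 207);


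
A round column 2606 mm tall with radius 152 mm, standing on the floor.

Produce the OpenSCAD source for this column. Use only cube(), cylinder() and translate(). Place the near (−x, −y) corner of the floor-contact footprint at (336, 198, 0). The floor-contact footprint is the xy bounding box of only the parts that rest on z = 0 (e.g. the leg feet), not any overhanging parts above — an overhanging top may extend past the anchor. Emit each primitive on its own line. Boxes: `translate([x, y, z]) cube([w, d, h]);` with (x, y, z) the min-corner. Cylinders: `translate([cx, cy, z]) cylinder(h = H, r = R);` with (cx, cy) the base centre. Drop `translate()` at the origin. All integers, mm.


translate([488, 350, 0]) cylinder(h = 2606, r = 152);


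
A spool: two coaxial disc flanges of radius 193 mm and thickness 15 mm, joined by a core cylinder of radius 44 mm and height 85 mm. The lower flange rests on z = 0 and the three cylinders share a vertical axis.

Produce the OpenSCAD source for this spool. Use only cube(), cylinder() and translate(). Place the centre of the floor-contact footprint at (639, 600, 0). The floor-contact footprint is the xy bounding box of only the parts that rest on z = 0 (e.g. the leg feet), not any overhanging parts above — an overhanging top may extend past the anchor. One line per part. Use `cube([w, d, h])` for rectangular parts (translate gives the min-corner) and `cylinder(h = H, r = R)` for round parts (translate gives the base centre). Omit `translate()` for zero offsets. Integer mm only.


translate([639, 600, 0]) cylinder(h = 15, r = 193);
translate([639, 600, 15]) cylinder(h = 85, r = 44);
translate([639, 600, 100]) cylinder(h = 15, r = 193);


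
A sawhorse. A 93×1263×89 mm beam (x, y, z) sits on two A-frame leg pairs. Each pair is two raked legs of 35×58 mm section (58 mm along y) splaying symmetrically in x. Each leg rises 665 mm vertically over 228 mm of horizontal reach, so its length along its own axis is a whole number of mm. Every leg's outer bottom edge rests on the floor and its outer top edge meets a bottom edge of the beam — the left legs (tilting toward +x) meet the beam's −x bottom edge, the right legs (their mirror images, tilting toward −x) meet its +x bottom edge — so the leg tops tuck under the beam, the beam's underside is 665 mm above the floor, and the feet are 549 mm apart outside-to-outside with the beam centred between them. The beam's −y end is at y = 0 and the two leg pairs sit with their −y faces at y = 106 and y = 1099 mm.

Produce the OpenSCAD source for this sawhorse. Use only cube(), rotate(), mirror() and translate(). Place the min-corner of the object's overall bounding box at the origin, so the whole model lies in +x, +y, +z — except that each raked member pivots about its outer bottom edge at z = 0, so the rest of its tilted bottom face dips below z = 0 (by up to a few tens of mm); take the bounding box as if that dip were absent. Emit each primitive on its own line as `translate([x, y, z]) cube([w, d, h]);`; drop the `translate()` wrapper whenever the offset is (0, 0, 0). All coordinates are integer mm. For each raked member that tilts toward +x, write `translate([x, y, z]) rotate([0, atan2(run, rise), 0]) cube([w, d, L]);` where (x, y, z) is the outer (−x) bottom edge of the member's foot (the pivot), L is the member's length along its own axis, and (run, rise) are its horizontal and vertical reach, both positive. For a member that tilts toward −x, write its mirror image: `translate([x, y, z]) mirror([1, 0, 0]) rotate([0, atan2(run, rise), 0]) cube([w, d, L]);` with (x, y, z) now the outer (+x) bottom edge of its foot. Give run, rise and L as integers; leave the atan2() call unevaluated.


// leg length = √(228² + 665²) = 703
// right-leg outer foot x = 2·228 + 93 = 549
// beam min-corner = (228, 0, 665)
translate([228, 0, 665]) cube([93, 1263, 89]);
translate([0, 106, 0]) rotate([0, atan2(228, 665), 0]) cube([35, 58, 703]);
translate([549, 106, 0]) mirror([1, 0, 0]) rotate([0, atan2(228, 665), 0]) cube([35, 58, 703]);
translate([0, 1099, 0]) rotate([0, atan2(228, 665), 0]) cube([35, 58, 703]);
translate([549, 1099, 0]) mirror([1, 0, 0]) rotate([0, atan2(228, 665), 0]) cube([35, 58, 703]);


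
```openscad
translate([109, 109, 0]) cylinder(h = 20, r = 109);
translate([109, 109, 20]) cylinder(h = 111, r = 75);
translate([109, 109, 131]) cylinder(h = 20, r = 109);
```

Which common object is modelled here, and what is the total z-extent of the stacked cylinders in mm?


A spool. The overall height is 151 mm.

Three coaxial cylinders, large–small–large — a spool. Two 20 mm flanges and a 111 mm core give 20 + 111 + 20 = 151 mm.


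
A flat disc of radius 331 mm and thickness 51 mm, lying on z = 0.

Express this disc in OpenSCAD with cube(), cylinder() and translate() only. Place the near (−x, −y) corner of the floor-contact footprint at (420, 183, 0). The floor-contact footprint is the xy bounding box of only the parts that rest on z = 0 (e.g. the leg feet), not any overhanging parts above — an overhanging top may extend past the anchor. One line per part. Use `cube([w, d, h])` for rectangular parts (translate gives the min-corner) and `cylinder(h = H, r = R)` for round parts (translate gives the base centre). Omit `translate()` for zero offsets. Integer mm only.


translate([751, 514, 0]) cylinder(h = 51, r = 331);


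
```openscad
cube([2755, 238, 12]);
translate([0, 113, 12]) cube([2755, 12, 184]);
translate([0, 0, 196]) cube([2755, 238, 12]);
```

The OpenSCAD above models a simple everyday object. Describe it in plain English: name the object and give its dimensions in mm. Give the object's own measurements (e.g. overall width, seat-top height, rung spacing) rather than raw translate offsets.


An I-beam lying along x, 2755 mm long. Overall section height 208 mm. Two flanges 238 mm wide (y) and 12 mm thick, one on the floor and one at the top; a web 12 mm thick runs between them, centred on the flange width.


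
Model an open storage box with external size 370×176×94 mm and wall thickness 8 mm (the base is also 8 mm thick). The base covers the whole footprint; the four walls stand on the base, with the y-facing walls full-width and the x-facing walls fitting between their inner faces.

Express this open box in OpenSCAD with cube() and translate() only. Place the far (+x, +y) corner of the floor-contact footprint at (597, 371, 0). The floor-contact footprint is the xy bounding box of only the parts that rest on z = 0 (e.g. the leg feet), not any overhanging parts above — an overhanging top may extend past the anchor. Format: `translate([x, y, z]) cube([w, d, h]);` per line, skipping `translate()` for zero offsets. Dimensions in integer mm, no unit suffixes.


translate([227, 195, 0]) cube([370, 176, 8]);
translate([227, 195, 8]) cube([370, 8, 86]);
translate([227, 363, 8]) cube([370, 8, 86]);
translate([227, 203, 8]) cube([8, 160, 86]);
translate([589, 203, 8]) cube([8, 160, 86]);


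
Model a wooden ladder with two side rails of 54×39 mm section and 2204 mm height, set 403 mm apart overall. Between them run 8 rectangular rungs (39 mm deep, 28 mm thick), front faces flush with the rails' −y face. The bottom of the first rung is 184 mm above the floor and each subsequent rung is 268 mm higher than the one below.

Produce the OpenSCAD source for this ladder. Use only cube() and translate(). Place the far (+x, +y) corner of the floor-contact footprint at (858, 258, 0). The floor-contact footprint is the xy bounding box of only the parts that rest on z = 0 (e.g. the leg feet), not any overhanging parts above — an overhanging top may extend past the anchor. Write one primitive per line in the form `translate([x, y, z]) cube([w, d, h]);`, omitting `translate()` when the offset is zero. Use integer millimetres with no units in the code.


translate([455, 219, 0]) cube([54, 39, 2204]);
translate([804, 219, 0]) cube([54, 39, 2204]);
translate([509, 219, 184]) cube([295, 39, 28]);
translate([509, 219, 452]) cube([295, 39, 28]);
translate([509, 219, 720]) cube([295, 39, 28]);
translate([509, 219, 988]) cube([295, 39, 28]);
translate([509, 219, 1256]) cube([295, 39, 28]);
translate([509, 219, 1524]) cube([295, 39, 28]);
translate([509, 219, 1792]) cube([295, 39, 28]);
translate([509, 219, 2060]) cube([295, 39, 28]);


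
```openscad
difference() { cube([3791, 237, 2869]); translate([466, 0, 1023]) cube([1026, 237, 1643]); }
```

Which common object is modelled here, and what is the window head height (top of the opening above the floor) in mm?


A wall with a window opening. The window head height is 2666 mm.

A wall with a rectangular opening subtracted — a window. Sill at z = 1023, opening 1643 mm tall, so the head is at 1023 + 1643 = 2666 mm.


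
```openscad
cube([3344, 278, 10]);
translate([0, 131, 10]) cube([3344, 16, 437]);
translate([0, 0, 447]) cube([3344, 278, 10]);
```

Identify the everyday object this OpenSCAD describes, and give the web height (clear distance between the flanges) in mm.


An I-beam. The web height is 437 mm.

Two wide flanges with a thin centred web — an I-beam. Overall 457 mm minus two 10 mm flanges gives a web of 457 − 2·10 = 437 mm.


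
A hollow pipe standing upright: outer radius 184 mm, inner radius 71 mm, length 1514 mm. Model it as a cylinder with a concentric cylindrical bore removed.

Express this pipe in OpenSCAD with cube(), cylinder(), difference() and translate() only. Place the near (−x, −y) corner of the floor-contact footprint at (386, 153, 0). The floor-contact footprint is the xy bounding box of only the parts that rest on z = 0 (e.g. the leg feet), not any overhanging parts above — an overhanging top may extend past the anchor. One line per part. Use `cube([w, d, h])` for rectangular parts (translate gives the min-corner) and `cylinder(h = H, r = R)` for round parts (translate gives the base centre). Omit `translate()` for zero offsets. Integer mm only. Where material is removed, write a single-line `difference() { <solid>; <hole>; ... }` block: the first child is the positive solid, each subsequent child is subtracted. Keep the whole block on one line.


difference() { translate([570, 337, 0]) cylinder(h = 1514, r = 184); translate([570, 337, 0]) cylinder(h = 1514, r = 71); }


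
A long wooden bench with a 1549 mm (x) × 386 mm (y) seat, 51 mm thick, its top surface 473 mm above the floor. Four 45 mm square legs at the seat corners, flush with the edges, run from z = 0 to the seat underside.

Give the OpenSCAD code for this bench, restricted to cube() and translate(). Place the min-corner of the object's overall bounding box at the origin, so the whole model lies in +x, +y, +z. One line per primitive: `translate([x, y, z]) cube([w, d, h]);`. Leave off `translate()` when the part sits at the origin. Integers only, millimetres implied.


translate([0, 0, 422]) cube([1549, 386, 51]);
cube([45, 45, 422]);
translate([0, 341, 0]) cube([45, 45, 422]);
translate([1504, 0, 0]) cube([45, 45, 422]);
translate([1504, 341, 0]) cube([45, 45, 422]);


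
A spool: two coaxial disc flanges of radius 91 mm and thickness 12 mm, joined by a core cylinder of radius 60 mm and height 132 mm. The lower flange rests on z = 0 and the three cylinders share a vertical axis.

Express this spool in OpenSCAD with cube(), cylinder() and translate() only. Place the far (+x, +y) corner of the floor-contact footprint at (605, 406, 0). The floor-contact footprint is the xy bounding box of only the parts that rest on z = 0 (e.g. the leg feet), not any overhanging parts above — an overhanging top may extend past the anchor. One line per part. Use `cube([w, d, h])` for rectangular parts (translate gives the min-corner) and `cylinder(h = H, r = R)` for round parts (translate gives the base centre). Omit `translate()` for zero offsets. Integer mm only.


translate([514, 315, 0]) cylinder(h = 12, r = 91);
translate([514, 315, 12]) cylinder(h = 132, r = 60);
translate([514, 315, 144]) cylinder(h = 12, r = 91);


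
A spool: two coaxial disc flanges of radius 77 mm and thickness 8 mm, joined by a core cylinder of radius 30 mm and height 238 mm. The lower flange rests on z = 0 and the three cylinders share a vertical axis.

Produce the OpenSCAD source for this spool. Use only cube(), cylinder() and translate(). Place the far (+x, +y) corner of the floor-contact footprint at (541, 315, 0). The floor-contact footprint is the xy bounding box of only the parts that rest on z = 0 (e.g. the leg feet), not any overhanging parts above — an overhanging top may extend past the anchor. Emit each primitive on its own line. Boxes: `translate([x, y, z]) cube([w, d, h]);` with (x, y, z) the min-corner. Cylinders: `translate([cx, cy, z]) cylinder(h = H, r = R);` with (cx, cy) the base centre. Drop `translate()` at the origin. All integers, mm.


translate([464, 238, 0]) cylinder(h = 8, r = 77);
translate([464, 238, 8]) cylinder(h = 238, r = 30);
translate([464, 238, 246]) cylinder(h = 8, r = 77);


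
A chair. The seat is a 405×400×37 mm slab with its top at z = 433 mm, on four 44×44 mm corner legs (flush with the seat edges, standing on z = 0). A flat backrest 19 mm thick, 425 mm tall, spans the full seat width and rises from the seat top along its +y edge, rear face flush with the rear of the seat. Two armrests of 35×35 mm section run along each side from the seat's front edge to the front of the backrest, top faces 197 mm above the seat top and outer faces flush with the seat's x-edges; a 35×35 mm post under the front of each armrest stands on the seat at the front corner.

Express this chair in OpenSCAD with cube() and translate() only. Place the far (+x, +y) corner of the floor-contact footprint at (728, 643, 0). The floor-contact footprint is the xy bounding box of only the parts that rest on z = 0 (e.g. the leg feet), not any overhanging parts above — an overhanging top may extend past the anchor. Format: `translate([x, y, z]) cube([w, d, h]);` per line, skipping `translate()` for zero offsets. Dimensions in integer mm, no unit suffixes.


// leg_h = 433 - 37 = 396
// arm post h = 197 - 35 = 162
translate([323, 243, 396]) cube([405, 400, 37]);
translate([323, 243, 0]) cube([44, 44, 396]);
translate([684, 243, 0]) cube([44, 44, 396]);
translate([323, 599, 0]) cube([44, 44, 396]);
translate([684, 599, 0]) cube([44, 44, 396]);
translate([323, 624, 433]) cube([405, 19, 425]);
translate([323, 243, 595]) cube([35, 381, 35]);
translate([693, 243, 595]) cube([35, 381, 35]);
translate([323, 243, 433]) cube([35, 35, 162]);
translate([693, 243, 433]) cube([35, 35, 162]);


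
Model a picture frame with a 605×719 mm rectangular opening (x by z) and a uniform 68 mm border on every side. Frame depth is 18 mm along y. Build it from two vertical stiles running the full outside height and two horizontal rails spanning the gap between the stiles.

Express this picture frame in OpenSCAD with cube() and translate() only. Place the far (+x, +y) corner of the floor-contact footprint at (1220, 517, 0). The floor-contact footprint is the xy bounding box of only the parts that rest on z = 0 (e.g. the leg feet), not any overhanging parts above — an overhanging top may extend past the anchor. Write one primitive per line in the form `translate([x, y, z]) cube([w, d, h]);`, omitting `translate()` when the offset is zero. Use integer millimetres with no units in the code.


translate([479, 499, 0]) cube([68, 18, 855]);
translate([1152, 499, 0]) cube([68, 18, 855]);
translate([547, 499, 0]) cube([605, 18, 68]);
translate([547, 499, 787]) cube([605, 18, 68]);


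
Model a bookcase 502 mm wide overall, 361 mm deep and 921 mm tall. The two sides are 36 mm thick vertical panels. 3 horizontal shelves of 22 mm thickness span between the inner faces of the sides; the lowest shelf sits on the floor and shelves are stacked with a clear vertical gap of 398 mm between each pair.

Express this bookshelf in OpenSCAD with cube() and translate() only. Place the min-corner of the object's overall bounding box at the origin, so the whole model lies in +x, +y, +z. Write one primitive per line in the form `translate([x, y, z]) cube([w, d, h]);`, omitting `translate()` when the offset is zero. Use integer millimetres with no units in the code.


cube([36, 361, 921]);
translate([466, 0, 0]) cube([36, 361, 921]);
translate([36, 0, 0]) cube([430, 361, 22]);
translate([36, 0, 420]) cube([430, 361, 22]);
translate([36, 0, 840]) cube([430, 361, 22]);


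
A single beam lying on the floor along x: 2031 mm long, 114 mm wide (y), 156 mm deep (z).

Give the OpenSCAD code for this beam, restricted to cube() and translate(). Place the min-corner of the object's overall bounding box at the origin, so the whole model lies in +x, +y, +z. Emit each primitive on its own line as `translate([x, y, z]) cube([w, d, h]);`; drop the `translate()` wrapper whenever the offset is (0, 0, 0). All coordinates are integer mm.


cube([2031, 114, 156]);


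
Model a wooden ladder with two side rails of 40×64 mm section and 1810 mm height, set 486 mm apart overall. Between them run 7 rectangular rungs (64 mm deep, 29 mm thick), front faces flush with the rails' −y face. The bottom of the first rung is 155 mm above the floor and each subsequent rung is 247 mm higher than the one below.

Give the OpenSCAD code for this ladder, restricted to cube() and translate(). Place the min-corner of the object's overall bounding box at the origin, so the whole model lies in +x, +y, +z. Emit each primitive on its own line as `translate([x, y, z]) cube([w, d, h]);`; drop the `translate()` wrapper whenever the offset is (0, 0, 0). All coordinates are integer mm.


cube([40, 64, 1810]);
translate([446, 0, 0]) cube([40, 64, 1810]);
translate([40, 0, 155]) cube([406, 64, 29]);
translate([40, 0, 402]) cube([406, 64, 29]);
translate([40, 0, 649]) cube([406, 64, 29]);
translate([40, 0, 896]) cube([406, 64, 29]);
translate([40, 0, 1143]) cube([406, 64, 29]);
translate([40, 0, 1390]) cube([406, 64, 29]);
translate([40, 0, 1637]) cube([406, 64, 29]);


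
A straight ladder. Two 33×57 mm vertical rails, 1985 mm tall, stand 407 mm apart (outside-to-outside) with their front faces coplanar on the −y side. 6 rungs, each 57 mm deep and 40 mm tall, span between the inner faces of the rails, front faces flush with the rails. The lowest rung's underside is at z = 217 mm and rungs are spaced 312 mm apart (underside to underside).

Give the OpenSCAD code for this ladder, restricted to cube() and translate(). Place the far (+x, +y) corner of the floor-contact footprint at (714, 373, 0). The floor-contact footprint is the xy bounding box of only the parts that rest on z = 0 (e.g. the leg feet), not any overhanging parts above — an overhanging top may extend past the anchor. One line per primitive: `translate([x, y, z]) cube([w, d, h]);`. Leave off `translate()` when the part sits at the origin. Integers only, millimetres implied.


// rung span = 407 - 2*33 = 341
// rung[k] z = 217 + k*312
translate([307, 316, 0]) cube([33, 57, 1985]);
translate([681, 316, 0]) cube([33, 57, 1985]);
translate([340, 316, 217]) cube([341, 57, 40]);
translate([340, 316, 529]) cube([341, 57, 40]);
translate([340, 316, 841]) cube([341, 57, 40]);
translate([340, 316, 1153]) cube([341, 57, 40]);
translate([340, 316, 1465]) cube([341, 57, 40]);
translate([340, 316, 1777]) cube([341, 57, 40]);


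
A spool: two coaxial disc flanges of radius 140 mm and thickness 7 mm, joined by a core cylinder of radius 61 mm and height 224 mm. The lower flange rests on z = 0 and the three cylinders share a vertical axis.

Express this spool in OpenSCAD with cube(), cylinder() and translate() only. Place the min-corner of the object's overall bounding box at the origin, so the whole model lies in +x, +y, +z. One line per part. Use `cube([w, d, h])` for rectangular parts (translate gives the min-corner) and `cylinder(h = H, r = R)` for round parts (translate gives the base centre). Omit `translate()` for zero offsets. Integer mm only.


translate([140, 140, 0]) cylinder(h = 7, r = 140);
translate([140, 140, 7]) cylinder(h = 224, r = 61);
translate([140, 140, 231]) cylinder(h = 7, r = 140);


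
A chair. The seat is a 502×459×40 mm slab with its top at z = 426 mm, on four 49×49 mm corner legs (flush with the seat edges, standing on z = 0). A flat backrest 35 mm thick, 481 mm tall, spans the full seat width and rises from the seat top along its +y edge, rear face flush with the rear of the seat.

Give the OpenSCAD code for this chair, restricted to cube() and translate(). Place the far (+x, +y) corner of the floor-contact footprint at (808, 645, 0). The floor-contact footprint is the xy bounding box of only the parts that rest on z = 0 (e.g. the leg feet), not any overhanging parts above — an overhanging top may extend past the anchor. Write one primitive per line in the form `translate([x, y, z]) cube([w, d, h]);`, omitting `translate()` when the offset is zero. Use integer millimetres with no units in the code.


translate([306, 186, 386]) cube([502, 459, 40]);
translate([306, 186, 0]) cube([49, 49, 386]);
translate([759, 186, 0]) cube([49, 49, 386]);
translate([306, 596, 0]) cube([49, 49, 386]);
translate([759, 596, 0]) cube([49, 49, 386]);
translate([306, 610, 426]) cube([502, 35, 481]);


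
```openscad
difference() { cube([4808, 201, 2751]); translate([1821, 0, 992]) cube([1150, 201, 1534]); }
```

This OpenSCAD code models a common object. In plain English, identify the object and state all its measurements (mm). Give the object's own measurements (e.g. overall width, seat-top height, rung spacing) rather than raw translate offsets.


A wall 4808 mm long (x), 201 mm thick (y), 2751 mm tall, with a rectangular window opening cut through it. The opening is 1150 mm wide and 1534 mm tall; its sill is at z = 992 mm and its near (−x) edge is 1821 mm from the wall's −x end. The opening passes through the full wall thickness.


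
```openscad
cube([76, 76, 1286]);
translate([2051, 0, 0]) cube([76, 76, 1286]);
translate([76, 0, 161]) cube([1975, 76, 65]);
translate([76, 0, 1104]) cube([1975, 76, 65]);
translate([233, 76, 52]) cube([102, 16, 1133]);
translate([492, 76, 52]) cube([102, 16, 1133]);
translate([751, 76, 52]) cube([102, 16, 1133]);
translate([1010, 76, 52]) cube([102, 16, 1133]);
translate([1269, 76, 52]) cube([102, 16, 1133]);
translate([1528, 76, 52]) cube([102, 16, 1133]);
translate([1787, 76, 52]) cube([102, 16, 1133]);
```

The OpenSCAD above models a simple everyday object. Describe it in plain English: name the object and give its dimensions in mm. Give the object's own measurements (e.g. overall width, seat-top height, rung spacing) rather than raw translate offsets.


A fence section. Two 76×76 mm posts, 1286 mm tall, stand on the floor with a clear span of 1975 mm between their inner faces. Two horizontal rails of 76×65 mm section span the gap between the posts with their undersides at z = 161 mm and z = 1104 mm, flush with the posts' −y face. 7 pickets, each 102 mm wide, 16 mm thick and 1133 mm tall, are fixed to the +y face of the rails with their bottoms at z = 52 mm, spaced across the span with a 157 mm gap after the −x post and between neighbouring pickets, with 162 mm left before the +x post.


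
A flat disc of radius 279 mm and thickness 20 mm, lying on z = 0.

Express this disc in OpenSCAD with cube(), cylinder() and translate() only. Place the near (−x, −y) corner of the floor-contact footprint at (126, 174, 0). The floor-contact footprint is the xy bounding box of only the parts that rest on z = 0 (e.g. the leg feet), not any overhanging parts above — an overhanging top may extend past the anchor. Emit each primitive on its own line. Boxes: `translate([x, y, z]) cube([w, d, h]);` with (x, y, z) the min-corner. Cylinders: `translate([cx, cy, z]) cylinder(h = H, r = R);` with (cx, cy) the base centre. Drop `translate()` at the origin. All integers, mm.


translate([405, 453, 0]) cylinder(h = 20, r = 279);


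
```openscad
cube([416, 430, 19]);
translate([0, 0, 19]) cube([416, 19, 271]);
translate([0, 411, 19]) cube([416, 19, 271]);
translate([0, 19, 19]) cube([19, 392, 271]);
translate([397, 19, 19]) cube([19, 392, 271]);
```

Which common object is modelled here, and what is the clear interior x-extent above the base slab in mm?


An open box. The internal width is 378 mm.

A 416×430 base slab with four walls standing on it — an open box. The base is 416 mm wide and the walls are 19 mm thick, so the internal width is 416 − 2 × 19 = 378 mm.


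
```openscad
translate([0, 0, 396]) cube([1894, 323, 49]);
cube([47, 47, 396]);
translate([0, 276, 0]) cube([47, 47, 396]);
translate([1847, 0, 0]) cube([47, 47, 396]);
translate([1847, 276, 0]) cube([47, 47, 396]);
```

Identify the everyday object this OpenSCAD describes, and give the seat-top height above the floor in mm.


A bench. The seat-top height is 445 mm.

A long slab on four corner posts — a bench. The slab sits at z = 396 with thickness 49, so the top is 396 + 49 = 445 mm.


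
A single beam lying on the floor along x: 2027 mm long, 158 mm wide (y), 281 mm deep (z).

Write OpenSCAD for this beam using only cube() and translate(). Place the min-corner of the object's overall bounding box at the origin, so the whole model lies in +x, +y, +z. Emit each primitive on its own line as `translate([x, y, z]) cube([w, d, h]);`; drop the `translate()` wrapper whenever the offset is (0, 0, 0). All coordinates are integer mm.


cube([2027, 158, 281]);


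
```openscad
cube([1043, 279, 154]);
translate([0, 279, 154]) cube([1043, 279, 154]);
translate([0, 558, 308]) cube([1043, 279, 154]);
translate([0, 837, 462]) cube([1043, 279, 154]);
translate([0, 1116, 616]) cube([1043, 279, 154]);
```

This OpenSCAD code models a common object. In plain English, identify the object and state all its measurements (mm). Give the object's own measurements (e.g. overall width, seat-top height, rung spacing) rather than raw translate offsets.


A straight staircase of 5 solid steps. Each step is 1043 mm wide (x), 279 mm deep (y, the going) and 154 mm tall (the rise). The first step rests on the floor; each subsequent step sits one going further in +y and one rise higher in +z, directly behind and above the previous step with no overlap.


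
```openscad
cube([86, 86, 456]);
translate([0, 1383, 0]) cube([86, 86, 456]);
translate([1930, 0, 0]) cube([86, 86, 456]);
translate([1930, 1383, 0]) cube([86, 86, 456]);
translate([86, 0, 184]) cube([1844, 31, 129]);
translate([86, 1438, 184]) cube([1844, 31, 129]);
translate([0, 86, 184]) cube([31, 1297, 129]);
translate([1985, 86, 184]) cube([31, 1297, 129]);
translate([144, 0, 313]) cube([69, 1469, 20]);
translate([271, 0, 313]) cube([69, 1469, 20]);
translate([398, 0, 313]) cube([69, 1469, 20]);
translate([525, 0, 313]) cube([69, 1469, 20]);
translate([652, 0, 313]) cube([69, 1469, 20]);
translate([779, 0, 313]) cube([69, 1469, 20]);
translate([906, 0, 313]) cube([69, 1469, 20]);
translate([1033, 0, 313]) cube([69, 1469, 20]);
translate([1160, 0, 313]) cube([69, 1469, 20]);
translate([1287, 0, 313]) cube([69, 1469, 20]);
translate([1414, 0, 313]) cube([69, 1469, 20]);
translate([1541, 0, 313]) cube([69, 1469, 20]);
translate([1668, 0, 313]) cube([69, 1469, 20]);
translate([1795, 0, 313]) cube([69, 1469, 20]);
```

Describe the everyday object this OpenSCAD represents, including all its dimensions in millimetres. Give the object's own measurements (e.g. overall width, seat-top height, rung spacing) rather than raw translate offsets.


A bed frame 2016 mm long (x) by 1469 mm wide (y). Four 86×86 mm corner posts, 456 mm tall, at the corners of the footprint. Four rails of 31 mm thickness and 129 mm height run between adjacent posts with their undersides at z = 184 mm, their outer faces flush with the outside of the frame (the two x-running rails run between the posts' inner faces; the two y-running rails run between the posts' inner faces). 14 slats, each 69 mm wide (x) and 20 mm thick, lie across the top of the two x-running rails, running the full 1469 mm width of the frame in y; along x they sit between the end posts with a 58 mm gap after the −x posts and between neighbouring slats, leaving 66 mm before the +x posts.


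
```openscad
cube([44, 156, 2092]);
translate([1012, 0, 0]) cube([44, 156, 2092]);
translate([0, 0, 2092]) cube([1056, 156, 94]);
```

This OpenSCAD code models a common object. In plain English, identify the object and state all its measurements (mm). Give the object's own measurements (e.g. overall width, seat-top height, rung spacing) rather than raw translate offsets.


A door frame. The clear opening is 968 mm wide and 2092 mm high. Two 44 mm wide jambs, 156 mm deep, stand either side of the opening from the floor to the top of the opening. A 94 mm thick head sits across the top of both jambs, spanning the full outside width of the frame.


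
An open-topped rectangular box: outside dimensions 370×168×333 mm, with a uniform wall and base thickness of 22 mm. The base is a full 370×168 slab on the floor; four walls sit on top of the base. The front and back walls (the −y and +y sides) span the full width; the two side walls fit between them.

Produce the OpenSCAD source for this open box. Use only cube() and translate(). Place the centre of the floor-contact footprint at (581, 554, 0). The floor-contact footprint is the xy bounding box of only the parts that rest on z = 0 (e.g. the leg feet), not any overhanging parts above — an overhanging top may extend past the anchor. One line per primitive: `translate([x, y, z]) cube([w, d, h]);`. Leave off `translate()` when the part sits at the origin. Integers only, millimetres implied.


translate([396, 470, 0]) cube([370, 168, 22]);
translate([396, 470, 22]) cube([370, 22, 311]);
translate([396, 616, 22]) cube([370, 22, 311]);
translate([396, 492, 22]) cube([22, 124, 311]);
translate([744, 492, 22]) cube([22, 124, 311]);


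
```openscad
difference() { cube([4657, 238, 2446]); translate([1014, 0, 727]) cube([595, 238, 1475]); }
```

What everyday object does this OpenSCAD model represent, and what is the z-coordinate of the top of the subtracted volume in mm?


A wall with a window opening. The window head height is 2202 mm.

A wall with a rectangular opening subtracted — a window. Sill at z = 727, opening 1475 mm tall, so the head is at 727 + 1475 = 2202 mm.


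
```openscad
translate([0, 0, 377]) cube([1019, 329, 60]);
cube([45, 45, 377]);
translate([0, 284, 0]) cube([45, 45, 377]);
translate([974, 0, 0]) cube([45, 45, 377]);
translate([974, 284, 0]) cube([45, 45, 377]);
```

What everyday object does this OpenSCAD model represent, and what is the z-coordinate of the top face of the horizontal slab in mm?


A bench. The seat-top height is 437 mm.

A long slab on four corner posts — a bench. The slab sits at z = 377 with thickness 60, so the top is 377 + 60 = 437 mm.


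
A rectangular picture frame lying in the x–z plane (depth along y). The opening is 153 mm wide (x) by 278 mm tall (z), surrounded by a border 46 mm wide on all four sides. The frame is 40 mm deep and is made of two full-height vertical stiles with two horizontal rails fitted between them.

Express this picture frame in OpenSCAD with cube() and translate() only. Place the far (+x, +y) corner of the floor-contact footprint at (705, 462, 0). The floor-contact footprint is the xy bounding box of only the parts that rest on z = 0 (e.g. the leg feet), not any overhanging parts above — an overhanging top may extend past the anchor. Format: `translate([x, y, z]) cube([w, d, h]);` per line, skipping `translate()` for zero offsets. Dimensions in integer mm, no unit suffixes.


translate([460, 422, 0]) cube([46, 40, 370]);
translate([659, 422, 0]) cube([46, 40, 370]);
translate([506, 422, 0]) cube([153, 40, 46]);
translate([506, 422, 324]) cube([153, 40, 46]);


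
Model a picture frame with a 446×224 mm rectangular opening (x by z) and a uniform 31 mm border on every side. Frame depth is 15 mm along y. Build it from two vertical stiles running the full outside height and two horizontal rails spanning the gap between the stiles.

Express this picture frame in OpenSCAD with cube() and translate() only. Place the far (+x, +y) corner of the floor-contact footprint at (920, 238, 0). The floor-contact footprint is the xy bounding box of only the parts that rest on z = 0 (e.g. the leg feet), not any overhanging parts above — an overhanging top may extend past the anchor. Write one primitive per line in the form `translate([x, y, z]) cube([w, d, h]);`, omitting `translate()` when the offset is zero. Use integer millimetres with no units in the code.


translate([412, 223, 0]) cube([31, 15, 286]);
translate([889, 223, 0]) cube([31, 15, 286]);
translate([443, 223, 0]) cube([446, 15, 31]);
translate([443, 223, 255]) cube([446, 15, 31]);


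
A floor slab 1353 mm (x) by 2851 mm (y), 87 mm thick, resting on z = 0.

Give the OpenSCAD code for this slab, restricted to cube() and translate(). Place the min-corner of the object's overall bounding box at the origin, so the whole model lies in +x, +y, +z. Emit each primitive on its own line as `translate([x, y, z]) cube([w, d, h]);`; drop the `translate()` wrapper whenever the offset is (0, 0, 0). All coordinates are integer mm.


cube([1353, 2851, 87]);


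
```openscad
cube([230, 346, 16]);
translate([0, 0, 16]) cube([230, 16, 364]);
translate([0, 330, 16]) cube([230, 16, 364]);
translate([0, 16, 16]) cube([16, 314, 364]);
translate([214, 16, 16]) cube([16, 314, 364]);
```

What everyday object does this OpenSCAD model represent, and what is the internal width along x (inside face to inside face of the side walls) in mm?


An open box. The internal width is 198 mm.

A 230×346 base slab with four walls standing on it — an open box. The base is 230 mm wide and the walls are 16 mm thick, so the internal width is 230 − 2 × 16 = 198 mm.


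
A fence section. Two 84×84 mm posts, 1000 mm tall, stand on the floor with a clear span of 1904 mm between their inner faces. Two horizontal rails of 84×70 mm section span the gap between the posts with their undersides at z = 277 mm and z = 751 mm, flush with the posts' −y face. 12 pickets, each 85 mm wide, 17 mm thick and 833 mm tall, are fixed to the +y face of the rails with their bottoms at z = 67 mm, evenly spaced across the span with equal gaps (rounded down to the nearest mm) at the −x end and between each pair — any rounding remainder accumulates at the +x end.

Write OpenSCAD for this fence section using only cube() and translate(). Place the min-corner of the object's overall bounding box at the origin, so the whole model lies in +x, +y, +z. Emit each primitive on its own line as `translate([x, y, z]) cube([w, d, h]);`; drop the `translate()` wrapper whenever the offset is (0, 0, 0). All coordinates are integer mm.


cube([84, 84, 1000]);
translate([1988, 0, 0]) cube([84, 84, 1000]);
translate([84, 0, 277]) cube([1904, 84, 70]);
translate([84, 0, 751]) cube([1904, 84, 70]);
translate([152, 84, 67]) cube([85, 17, 833]);
translate([305, 84, 67]) cube([85, 17, 833]);
translate([458, 84, 67]) cube([85, 17, 833]);
translate([611, 84, 67]) cube([85, 17, 833]);
translate([764, 84, 67]) cube([85, 17, 833]);
translate([917, 84, 67]) cube([85, 17, 833]);
translate([1070, 84, 67]) cube([85, 17, 833]);
translate([1223, 84, 67]) cube([85, 17, 833]);
translate([1376, 84, 67]) cube([85, 17, 833]);
translate([1529, 84, 67]) cube([85, 17, 833]);
translate([1682, 84, 67]) cube([85, 17, 833]);
translate([1835, 84, 67]) cube([85, 17, 833]);
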